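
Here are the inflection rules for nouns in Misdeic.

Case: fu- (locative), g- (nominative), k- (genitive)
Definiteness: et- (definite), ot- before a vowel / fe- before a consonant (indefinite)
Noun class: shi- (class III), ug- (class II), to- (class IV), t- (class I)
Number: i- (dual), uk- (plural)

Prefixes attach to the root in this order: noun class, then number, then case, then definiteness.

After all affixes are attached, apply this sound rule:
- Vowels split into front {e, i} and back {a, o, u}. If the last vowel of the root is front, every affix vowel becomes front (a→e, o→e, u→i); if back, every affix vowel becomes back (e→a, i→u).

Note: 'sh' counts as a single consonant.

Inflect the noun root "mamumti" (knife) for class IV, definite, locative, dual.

etfiitemamumti

Attach noun class class IV to- → tomamumti.
Attach number dual i- → itomamumti.
Attach case locative fu- → fuitomamumti.
Attach definiteness definite et- → etfuitomamumti.
Apply vowel harmony: etfuitomamumti → etfiitemamumti.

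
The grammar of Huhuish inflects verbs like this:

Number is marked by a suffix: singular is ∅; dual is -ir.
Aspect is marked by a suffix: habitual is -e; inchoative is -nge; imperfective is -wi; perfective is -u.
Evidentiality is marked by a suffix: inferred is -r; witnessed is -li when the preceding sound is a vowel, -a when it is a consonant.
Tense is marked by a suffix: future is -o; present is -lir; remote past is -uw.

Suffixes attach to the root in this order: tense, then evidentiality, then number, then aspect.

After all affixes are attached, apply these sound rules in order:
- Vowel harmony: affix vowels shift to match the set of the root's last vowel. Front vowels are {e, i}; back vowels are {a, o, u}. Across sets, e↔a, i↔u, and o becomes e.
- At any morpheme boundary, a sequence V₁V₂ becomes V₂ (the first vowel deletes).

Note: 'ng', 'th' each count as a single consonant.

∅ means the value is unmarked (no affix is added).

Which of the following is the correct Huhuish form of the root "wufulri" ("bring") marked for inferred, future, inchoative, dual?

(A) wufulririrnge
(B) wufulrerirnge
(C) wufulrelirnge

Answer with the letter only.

B

Attach tense future -o → wufulrio.
Attach evidentiality inferred -r → wufulrior.
Attach number dual -ir → wufulriorir.
Attach aspect inchoative -nge → wufulriorirnge.
Apply vowel harmony: wufulriorirnge → wufulrierirnge.
Apply vowel deletion: wufulrierirnge → wufulrerirnge.
So the correct form is wufulrerirnge, option (B).
(C) wufulrelirnge is wrong: it uses witnessed instead of inferred for evidentiality.
(A) wufulririrnge is wrong: it has the affixes in the wrong order.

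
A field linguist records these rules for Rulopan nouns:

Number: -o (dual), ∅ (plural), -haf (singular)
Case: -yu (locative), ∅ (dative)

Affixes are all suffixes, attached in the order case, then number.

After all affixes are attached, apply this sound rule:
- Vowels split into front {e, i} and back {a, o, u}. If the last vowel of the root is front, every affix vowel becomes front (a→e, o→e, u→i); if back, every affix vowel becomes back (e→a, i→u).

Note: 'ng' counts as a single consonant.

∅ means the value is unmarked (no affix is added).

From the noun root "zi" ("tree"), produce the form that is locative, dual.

Attach case locative -yu → ziyu.
Attach number dual -o → ziyuo.
Apply vowel harmony: ziyuo → ziyie.

ziyie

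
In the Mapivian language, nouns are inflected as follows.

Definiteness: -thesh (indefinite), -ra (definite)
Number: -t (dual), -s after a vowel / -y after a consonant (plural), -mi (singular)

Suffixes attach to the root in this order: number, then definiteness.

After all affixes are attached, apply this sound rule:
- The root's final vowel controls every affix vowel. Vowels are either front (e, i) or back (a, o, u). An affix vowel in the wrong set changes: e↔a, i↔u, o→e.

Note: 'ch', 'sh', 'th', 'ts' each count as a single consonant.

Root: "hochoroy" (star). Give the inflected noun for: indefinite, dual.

Attach number dual -t → hochoroyt.
Attach definiteness indefinite -thesh → hochoroytthesh.
Apply vowel harmony: hochoroytthesh → hochoroytthash.

hochoroytthash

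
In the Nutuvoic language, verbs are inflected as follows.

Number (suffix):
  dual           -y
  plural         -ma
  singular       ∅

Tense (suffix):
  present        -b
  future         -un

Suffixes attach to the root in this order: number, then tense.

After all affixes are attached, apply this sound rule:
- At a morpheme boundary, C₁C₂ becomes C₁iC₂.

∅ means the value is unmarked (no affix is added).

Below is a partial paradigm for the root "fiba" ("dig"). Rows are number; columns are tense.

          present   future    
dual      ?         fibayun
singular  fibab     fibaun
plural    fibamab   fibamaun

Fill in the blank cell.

Attach number dual -y → fibay.
Attach tense present -b → fibayb.
Apply epenthesis: fibayb → fibayib.

fibayib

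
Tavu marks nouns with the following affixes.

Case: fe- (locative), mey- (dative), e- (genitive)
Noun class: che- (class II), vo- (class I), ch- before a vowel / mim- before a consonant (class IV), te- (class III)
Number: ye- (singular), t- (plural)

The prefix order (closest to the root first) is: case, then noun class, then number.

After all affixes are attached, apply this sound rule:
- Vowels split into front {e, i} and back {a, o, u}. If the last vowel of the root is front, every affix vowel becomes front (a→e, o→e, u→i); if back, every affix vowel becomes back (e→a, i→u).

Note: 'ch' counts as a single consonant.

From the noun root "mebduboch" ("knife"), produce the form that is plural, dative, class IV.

tmummaymebduboch

Attach case dative mey- → meymebduboch.
Attach noun class class IV mim- (before consonant 'm') → mimmeymebduboch.
Attach number plural t- → tmimmeymebduboch.
Apply vowel harmony: tmimmeymebduboch → tmummaymebduboch.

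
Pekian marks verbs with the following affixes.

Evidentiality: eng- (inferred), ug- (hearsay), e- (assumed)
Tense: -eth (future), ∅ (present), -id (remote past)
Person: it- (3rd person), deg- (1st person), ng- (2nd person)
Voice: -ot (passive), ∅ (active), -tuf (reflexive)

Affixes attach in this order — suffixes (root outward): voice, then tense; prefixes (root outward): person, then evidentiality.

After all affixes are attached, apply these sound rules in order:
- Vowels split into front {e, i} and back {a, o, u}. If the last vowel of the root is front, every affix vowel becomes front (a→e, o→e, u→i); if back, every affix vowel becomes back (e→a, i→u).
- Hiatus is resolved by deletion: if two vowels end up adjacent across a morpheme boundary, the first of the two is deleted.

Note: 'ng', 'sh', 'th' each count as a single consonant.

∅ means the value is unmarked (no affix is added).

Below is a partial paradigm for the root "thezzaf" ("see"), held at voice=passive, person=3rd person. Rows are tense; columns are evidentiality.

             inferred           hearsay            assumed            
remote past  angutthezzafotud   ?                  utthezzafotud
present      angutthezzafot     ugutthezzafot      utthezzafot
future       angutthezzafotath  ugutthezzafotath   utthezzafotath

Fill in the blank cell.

Attach voice passive -ot → thezzafot.
Attach tense remote past -id → thezzafotid.
Attach person 3rd person it- → itthezzafotid.
Attach evidentiality hearsay ug- → ugitthezzafotid.
Apply vowel harmony: ugitthezzafotid → ugutthezzafotud.
Vowel deletion: no change.

ugutthezzafotud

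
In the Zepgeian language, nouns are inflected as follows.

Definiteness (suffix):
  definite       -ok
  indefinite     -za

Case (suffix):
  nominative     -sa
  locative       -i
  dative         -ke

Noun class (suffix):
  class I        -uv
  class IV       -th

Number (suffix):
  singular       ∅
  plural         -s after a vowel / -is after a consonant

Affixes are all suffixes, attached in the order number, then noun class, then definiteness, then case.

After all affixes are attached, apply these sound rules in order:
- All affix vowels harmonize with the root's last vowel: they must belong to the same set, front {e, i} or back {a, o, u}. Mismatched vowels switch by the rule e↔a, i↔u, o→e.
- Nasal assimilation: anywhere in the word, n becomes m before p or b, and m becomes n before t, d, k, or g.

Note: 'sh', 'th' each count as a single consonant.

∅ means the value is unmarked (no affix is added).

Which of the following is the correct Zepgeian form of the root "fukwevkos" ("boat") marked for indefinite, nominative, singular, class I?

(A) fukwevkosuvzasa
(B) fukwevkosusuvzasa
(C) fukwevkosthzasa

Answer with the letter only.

A

number = singular: zero marking, form stays fukwevkos.
Attach noun class class I -uv → fukwevkosuv.
Attach definiteness indefinite -za → fukwevkosuvza.
Attach case nominative -sa → fukwevkosuvzasa.
Vowel harmony: no change.
Nasal assimilation: no change.
So the correct form is fukwevkosuvzasa, option (A).
(B) fukwevkosusuvzasa is wrong: it uses plural instead of singular for number.
(C) fukwevkosthzasa is wrong: it uses class IV instead of class I for noun class.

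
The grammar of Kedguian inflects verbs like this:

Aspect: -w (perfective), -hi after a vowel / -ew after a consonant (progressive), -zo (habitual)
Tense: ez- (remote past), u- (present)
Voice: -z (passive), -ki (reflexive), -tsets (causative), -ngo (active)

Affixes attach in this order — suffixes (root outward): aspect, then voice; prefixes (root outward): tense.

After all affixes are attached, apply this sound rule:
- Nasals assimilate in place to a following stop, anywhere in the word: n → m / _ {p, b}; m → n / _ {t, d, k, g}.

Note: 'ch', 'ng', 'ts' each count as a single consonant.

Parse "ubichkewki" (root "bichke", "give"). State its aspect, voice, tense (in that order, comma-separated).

Segment: u-bichke-w-ki.
aspect: -w → perfective.
voice: -ki → reflexive.
tense: u- → present.

perfective, reflexive, present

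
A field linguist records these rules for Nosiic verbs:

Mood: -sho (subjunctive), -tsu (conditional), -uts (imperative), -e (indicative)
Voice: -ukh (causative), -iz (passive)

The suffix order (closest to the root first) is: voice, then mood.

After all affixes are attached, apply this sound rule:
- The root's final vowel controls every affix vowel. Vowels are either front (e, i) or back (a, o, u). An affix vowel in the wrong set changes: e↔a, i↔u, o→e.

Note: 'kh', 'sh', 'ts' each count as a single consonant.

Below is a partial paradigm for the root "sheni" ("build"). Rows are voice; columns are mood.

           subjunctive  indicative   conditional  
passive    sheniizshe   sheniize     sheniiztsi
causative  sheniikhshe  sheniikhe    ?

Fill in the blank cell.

Attach voice causative -ukh → sheniukh.
Attach mood conditional -tsu → sheniukhtsu.
Apply vowel harmony: sheniukhtsu → sheniikhtsi.

sheniikhtsi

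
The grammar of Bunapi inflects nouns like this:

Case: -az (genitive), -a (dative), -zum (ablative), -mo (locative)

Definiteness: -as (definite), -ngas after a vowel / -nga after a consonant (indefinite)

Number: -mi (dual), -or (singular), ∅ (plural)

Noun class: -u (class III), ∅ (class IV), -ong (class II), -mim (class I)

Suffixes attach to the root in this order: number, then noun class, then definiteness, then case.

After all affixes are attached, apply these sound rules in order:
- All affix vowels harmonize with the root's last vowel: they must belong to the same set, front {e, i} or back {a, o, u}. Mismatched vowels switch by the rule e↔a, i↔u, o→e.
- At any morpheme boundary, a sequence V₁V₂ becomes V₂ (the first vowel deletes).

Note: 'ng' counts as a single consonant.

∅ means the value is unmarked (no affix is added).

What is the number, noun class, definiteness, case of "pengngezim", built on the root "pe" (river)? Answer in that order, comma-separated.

plural, class II, indefinite, ablative

Segment: pe-ong-nga-zum.
number: ∅ → plural.
noun class: -ong → class II.
definiteness: -ngas/nga → indefinite.
case: -zum → ablative.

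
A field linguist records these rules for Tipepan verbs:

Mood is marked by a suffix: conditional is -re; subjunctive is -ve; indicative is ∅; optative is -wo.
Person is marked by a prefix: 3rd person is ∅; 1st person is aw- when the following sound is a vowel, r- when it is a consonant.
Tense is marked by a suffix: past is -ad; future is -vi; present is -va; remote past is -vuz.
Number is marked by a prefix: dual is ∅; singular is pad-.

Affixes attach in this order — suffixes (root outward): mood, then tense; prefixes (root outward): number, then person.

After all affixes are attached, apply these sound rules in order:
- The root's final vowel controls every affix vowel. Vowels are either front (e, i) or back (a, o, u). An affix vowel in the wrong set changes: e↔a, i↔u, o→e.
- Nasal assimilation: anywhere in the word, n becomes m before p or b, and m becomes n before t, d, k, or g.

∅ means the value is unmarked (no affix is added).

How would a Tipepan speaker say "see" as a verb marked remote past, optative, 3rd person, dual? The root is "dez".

number = dual: zero marking, form stays dez.
person = 3rd person: zero marking, form stays dez.
Attach mood optative -wo → dezwo.
Attach tense remote past -vuz → dezwovuz.
Apply vowel harmony: dezwovuz → dezweviz.
Nasal assimilation: no change.

dezweviz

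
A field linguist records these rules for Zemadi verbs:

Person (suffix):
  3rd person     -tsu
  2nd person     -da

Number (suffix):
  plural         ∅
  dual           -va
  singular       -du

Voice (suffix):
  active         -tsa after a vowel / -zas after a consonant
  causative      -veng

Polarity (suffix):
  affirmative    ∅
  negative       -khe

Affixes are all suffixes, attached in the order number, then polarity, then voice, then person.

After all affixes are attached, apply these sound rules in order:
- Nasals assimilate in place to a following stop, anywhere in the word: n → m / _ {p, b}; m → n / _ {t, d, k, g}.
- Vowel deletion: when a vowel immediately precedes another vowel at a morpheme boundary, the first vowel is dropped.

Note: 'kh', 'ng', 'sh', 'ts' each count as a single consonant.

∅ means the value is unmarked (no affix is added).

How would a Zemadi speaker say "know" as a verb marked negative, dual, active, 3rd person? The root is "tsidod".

Attach number dual -va → tsidodva.
Attach polarity negative -khe → tsidodvakhe.
Attach voice active -tsa (after vowel 'e') → tsidodvakhetsa.
Attach person 3rd person -tsu → tsidodvakhetsatsu.
Nasal assimilation: no change.
Vowel deletion: no change.

tsidodvakhetsatsu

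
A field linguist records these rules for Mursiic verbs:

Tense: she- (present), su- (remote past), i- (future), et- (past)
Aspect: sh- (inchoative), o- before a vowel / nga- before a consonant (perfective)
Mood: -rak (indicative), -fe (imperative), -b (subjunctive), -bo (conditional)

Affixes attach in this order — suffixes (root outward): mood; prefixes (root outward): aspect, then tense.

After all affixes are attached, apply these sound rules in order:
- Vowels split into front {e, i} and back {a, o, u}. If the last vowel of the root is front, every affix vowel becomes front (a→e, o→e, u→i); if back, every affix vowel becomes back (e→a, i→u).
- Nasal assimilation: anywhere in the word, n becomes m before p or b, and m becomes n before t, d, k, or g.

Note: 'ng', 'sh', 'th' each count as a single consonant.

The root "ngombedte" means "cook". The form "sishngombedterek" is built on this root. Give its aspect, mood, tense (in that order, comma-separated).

Segment: su-sh-ngombedte-rak.
aspect: sh- → inchoative.
mood: -rak → indicative.
tense: su- → remote past.

inchoative, indicative, remote past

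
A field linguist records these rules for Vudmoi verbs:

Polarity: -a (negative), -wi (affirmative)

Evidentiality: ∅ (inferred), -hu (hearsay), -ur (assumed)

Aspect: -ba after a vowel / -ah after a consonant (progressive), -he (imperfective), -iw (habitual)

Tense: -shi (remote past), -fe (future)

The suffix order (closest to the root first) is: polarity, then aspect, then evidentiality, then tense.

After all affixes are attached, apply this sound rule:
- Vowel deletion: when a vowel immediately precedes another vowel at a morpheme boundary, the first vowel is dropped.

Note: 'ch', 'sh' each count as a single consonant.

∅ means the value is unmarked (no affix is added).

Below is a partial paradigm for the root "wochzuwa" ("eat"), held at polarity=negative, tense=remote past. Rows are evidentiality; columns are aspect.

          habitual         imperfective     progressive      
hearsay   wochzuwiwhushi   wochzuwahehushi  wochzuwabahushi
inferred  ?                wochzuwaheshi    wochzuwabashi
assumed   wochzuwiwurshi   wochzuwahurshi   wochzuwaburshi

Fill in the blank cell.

wochzuwiwshi

Attach polarity negative -a → wochzuwaa.
Attach aspect habitual -iw → wochzuwaaiw.
evidentiality = inferred: zero marking, form stays wochzuwaaiw.
Attach tense remote past -shi → wochzuwaaiwshi.
Apply vowel deletion: wochzuwaaiwshi → wochzuwiwshi.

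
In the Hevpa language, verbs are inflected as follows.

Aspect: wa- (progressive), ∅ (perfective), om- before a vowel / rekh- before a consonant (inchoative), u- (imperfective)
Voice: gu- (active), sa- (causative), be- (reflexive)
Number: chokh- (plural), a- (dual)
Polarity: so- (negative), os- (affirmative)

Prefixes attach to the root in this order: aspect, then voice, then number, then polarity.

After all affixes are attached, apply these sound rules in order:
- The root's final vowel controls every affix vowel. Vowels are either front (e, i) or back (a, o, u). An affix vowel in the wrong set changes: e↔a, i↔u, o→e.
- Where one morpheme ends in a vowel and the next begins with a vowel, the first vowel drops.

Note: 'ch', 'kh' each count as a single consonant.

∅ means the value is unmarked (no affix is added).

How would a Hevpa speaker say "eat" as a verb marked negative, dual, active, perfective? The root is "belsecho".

sagubelsecho

aspect = perfective: zero marking, form stays belsecho.
Attach voice active gu- → gubelsecho.
Attach number dual a- → agubelsecho.
Attach polarity negative so- → soagubelsecho.
Vowel harmony: no change.
Apply vowel deletion: soagubelsecho → sagubelsecho.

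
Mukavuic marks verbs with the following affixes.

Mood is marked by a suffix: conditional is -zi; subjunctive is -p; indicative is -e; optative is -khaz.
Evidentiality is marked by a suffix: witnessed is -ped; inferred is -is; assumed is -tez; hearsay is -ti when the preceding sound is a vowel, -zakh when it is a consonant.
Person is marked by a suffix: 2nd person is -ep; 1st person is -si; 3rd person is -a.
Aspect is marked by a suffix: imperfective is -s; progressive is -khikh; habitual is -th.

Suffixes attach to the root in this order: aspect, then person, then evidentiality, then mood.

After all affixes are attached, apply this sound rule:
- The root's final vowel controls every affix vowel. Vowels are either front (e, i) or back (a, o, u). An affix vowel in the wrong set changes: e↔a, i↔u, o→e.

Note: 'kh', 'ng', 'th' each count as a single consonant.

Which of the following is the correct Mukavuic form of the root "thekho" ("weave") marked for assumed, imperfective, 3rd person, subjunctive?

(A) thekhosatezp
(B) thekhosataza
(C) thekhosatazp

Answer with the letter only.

Attach aspect imperfective -s → thekhos.
Attach person 3rd person -a → thekhosa.
Attach evidentiality assumed -tez → thekhosatez.
Attach mood subjunctive -p → thekhosatezp.
Apply vowel harmony: thekhosatezp → thekhosatazp.
So the correct form is thekhosatazp, option (C).
(B) thekhosataza is wrong: it uses indicative instead of subjunctive for mood.
(A) thekhosatezp is wrong: it fails to apply the sound rule(s).

C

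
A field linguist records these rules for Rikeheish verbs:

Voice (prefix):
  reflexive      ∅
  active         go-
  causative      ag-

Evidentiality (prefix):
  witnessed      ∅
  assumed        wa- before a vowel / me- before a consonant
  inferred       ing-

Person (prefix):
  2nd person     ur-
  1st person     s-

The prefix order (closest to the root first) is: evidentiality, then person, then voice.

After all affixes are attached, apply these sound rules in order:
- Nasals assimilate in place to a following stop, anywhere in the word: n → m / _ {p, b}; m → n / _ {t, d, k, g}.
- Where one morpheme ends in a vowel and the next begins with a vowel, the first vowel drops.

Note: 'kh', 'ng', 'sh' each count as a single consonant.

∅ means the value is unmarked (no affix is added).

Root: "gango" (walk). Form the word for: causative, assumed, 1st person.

agsmegango

Attach evidentiality assumed me- (before consonant 'g') → megango.
Attach person 1st person s- → smegango.
Attach voice causative ag- → agsmegango.
Nasal assimilation: no change.
Vowel deletion: no change.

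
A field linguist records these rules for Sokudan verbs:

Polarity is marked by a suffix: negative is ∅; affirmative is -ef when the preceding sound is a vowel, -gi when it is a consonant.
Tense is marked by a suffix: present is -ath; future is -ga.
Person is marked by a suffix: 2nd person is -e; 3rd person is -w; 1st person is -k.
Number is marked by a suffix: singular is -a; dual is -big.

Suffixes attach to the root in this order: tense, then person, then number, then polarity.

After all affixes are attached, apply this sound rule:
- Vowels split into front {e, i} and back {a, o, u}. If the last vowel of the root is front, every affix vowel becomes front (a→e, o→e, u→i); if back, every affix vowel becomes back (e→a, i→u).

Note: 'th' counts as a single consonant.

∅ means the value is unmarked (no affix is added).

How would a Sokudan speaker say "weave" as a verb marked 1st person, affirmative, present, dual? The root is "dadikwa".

dadikwaathkbuggu

Attach tense present -ath → dadikwaath.
Attach person 1st person -k → dadikwaathk.
Attach number dual -big → dadikwaathkbig.
Attach polarity affirmative -gi (after consonant 'g') → dadikwaathkbiggi.
Apply vowel harmony: dadikwaathkbiggi → dadikwaathkbuggu.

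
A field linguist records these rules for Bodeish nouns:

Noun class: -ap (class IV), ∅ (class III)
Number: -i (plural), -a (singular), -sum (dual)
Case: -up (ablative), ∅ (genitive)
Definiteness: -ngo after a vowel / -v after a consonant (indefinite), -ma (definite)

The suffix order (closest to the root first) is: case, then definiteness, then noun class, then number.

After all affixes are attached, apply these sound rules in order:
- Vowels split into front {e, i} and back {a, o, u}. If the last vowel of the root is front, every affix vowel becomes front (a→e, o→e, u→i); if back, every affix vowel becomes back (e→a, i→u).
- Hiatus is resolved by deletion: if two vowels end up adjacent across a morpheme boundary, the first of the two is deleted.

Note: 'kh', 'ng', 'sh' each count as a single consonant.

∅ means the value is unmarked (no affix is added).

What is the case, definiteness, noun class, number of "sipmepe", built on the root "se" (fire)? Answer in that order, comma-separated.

ablative, definite, class IV, singular

Segment: se-up-ma-ap-a.
case: -up → ablative.
definiteness: -ma → definite.
noun class: -ap → class IV.
number: -a → singular.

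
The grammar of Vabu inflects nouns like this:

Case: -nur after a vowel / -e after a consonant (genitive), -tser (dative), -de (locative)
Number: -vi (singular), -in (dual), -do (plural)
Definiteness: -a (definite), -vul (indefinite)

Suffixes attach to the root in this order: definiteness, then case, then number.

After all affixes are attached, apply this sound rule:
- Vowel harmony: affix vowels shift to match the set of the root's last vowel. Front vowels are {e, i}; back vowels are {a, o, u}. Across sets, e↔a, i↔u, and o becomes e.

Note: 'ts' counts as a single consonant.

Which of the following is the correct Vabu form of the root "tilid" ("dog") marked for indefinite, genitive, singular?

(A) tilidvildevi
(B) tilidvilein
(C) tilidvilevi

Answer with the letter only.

C

Attach definiteness indefinite -vul → tilidvul.
Attach case genitive -e (after consonant 'l') → tilidvule.
Attach number singular -vi → tilidvulevi.
Apply vowel harmony: tilidvulevi → tilidvilevi.
So the correct form is tilidvilevi, option (C).
(A) tilidvildevi is wrong: it uses locative instead of genitive for case.
(B) tilidvilein is wrong: it uses dual instead of singular for number.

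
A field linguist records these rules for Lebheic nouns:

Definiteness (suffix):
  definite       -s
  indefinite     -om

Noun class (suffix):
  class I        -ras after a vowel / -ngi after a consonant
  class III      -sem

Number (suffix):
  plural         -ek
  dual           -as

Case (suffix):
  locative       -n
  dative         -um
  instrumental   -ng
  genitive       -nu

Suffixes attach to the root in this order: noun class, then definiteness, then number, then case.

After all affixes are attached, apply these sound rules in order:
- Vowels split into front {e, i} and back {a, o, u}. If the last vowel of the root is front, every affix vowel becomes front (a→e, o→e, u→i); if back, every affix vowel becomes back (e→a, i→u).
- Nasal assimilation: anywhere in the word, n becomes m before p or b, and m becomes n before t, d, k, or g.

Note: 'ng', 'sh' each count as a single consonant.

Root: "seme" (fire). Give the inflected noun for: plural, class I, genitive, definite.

semeressekni

Attach noun class class I -ras (after vowel 'e') → semeras.
Attach definiteness definite -s → semerass.
Attach number plural -ek → semerassek.
Attach case genitive -nu → semerasseknu.
Apply vowel harmony: semerasseknu → semeressekni.
Nasal assimilation: no change.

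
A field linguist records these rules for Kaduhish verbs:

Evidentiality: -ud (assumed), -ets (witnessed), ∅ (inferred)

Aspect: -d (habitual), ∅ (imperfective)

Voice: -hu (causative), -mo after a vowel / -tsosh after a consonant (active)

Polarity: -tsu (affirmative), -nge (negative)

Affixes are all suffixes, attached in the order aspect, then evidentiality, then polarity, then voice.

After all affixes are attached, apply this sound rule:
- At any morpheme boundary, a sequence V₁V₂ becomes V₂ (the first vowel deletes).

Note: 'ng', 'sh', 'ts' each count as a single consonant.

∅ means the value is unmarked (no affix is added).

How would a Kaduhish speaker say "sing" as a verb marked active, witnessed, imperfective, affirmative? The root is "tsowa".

tsowetstsumo

aspect = imperfective: zero marking, form stays tsowa.
Attach evidentiality witnessed -ets → tsowaets.
Attach polarity affirmative -tsu → tsowaetstsu.
Attach voice active -mo (after vowel 'u') → tsowaetstsumo.
Apply vowel deletion: tsowaetstsumo → tsowetstsumo.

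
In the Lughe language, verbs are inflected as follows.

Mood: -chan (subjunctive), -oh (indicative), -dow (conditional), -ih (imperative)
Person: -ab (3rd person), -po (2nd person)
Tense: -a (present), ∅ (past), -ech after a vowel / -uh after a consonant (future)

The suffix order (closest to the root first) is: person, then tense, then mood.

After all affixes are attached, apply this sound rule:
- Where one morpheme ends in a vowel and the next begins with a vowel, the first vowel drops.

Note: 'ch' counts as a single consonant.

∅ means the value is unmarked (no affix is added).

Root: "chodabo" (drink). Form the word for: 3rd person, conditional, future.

Attach person 3rd person -ab → chodaboab.
Attach tense future -uh (after consonant 'b') → chodaboabuh.
Attach mood conditional -dow → chodaboabuhdow.
Apply vowel deletion: chodaboabuhdow → chodababuhdow.

chodababuhdow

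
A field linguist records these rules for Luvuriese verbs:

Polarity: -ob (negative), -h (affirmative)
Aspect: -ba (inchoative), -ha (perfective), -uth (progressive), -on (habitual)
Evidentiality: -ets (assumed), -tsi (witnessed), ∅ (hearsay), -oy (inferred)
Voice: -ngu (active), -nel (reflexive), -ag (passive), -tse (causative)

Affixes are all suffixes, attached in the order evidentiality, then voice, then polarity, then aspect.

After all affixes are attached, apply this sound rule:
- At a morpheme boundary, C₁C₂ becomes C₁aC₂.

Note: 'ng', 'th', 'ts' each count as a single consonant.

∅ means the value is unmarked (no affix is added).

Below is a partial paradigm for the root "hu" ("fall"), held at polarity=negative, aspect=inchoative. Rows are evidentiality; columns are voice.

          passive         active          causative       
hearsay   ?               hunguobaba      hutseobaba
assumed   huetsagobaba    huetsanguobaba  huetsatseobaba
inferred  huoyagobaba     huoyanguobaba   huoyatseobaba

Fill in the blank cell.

huagobaba

evidentiality = hearsay: zero marking, form stays hu.
Attach voice passive -ag → huag.
Attach polarity negative -ob → huagob.
Attach aspect inchoative -ba → huagobba.
Apply epenthesis: huagobba → huagobaba.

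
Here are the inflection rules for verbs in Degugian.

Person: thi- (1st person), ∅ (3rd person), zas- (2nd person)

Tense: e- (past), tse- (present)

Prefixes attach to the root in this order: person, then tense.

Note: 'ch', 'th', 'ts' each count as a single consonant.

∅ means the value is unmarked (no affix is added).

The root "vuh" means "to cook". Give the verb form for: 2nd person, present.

Attach person 2nd person zas- → zasvuh.
Attach tense present tse- → tsezasvuh.

tsezasvuh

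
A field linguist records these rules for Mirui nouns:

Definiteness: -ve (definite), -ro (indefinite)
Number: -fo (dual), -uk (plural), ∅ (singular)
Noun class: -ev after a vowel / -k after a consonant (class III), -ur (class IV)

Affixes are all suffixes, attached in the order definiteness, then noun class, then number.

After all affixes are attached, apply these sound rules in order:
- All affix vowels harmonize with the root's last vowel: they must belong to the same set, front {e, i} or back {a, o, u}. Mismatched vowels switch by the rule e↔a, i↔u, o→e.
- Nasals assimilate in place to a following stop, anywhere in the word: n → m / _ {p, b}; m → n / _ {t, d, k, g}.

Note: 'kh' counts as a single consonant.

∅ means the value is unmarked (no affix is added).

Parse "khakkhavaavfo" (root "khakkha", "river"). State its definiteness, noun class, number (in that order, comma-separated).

definite, class III, dual

Segment: khakkha-ve-ev-fo.
definiteness: -ve → definite.
noun class: -ev/k → class III.
number: -fo → dual.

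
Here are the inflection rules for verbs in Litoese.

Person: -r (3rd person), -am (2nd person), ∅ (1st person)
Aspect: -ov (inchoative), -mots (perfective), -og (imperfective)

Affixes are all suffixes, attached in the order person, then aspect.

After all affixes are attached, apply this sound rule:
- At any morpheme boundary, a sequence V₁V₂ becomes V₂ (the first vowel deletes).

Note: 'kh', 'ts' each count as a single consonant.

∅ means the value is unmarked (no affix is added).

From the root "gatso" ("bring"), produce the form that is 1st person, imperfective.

gatsog

person = 1st person: zero marking, form stays gatso.
Attach aspect imperfective -og → gatsoog.
Apply vowel deletion: gatsoog → gatsog.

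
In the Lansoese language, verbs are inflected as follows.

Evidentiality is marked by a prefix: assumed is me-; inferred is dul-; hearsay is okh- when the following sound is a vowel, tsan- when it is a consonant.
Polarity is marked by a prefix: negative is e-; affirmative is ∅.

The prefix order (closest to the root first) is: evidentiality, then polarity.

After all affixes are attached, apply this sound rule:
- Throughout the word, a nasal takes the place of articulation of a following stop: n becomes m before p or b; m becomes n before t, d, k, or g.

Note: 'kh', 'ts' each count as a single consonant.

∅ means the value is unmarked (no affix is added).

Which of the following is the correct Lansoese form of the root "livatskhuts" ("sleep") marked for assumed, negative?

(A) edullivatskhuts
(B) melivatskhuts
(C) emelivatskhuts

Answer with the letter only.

C

Attach evidentiality assumed me- → melivatskhuts.
Attach polarity negative e- → emelivatskhuts.
Nasal assimilation: no change.
So the correct form is emelivatskhuts, option (C).
(A) edullivatskhuts is wrong: it uses inferred instead of assumed for evidentiality.
(B) melivatskhuts is wrong: it uses affirmative instead of negative for polarity.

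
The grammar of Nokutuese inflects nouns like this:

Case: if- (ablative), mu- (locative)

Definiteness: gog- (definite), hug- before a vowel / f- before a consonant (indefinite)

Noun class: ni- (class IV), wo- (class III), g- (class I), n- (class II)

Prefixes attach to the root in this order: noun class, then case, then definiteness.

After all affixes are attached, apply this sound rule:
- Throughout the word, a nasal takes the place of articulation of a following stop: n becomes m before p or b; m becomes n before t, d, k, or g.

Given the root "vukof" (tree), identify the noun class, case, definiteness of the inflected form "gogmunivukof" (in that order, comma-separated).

class IV, locative, definite

Segment: gog-mu-ni-vukof.
noun class: ni- → class IV.
case: mu- → locative.
definiteness: gog- → definite.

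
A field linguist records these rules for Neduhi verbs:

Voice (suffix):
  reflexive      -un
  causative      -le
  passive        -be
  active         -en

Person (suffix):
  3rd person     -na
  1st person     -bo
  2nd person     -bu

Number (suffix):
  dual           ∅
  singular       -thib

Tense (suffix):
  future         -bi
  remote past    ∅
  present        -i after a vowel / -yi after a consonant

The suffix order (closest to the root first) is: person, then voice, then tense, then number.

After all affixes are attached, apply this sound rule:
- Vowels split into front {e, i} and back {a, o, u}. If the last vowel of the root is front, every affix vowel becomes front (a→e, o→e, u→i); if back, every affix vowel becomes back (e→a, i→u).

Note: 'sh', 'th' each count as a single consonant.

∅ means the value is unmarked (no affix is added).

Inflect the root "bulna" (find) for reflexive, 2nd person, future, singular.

bulnabuunbuthub

Attach person 2nd person -bu → bulnabu.
Attach voice reflexive -un → bulnabuun.
Attach tense future -bi → bulnabuunbi.
Attach number singular -thib → bulnabuunbithib.
Apply vowel harmony: bulnabuunbithib → bulnabuunbuthub.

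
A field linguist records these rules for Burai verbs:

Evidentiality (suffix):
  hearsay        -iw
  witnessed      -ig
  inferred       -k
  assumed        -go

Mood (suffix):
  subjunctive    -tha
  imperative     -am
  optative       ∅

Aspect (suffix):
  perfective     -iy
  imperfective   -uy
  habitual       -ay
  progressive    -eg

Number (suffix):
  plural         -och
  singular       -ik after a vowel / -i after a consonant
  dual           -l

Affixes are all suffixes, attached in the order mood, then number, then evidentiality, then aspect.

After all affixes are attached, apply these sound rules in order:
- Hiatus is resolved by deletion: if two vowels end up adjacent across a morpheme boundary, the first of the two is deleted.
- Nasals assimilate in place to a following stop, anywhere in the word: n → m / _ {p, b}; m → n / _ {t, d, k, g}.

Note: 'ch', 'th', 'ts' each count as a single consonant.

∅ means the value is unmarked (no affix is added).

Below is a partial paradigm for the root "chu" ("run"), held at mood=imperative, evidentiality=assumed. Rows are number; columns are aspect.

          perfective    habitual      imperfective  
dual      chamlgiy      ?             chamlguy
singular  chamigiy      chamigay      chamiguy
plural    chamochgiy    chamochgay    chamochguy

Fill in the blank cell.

Attach mood imperative -am → chuam.
Attach number dual -l → chuaml.
Attach evidentiality assumed -go → chuamlgo.
Attach aspect habitual -ay → chuamlgoay.
Apply vowel deletion: chuamlgoay → chamlgay.
Nasal assimilation: no change.

chamlgay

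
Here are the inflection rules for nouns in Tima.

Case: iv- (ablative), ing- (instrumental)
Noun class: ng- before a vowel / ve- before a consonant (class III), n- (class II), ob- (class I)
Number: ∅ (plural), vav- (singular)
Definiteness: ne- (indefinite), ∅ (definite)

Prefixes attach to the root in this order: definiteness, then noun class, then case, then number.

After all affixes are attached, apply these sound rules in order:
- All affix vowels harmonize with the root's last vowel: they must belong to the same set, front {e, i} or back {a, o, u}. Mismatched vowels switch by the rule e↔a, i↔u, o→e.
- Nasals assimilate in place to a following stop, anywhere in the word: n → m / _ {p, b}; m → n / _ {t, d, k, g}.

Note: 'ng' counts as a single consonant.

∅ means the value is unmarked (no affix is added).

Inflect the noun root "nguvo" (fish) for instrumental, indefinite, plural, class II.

ungnnanguvo

Attach definiteness indefinite ne- → nenguvo.
Attach noun class class II n- → nnenguvo.
Attach case instrumental ing- → ingnnenguvo.
number = plural: zero marking, form stays ingnnenguvo.
Apply vowel harmony: ingnnenguvo → ungnnanguvo.
Nasal assimilation: no change.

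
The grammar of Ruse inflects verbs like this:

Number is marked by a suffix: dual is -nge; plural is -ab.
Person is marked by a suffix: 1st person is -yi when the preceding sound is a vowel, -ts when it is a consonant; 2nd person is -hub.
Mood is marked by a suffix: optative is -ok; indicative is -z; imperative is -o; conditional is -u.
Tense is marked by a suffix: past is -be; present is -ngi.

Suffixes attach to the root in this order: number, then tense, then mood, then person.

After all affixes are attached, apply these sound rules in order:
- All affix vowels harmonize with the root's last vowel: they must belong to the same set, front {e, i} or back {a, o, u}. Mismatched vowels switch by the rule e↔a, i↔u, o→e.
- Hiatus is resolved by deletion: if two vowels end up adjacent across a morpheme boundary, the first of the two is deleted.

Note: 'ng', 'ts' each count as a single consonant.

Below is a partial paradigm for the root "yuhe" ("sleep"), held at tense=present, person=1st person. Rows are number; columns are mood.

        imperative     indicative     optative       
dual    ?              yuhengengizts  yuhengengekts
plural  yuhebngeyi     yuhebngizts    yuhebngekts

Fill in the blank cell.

Attach number dual -nge → yuhenge.
Attach tense present -ngi → yuhengengi.
Attach mood imperative -o → yuhengengio.
Attach person 1st person -yi (after vowel 'o') → yuhengengioyi.
Apply vowel harmony: yuhengengioyi → yuhengengieyi.
Apply vowel deletion: yuhengengieyi → yuhengengeyi.

yuhengengeyi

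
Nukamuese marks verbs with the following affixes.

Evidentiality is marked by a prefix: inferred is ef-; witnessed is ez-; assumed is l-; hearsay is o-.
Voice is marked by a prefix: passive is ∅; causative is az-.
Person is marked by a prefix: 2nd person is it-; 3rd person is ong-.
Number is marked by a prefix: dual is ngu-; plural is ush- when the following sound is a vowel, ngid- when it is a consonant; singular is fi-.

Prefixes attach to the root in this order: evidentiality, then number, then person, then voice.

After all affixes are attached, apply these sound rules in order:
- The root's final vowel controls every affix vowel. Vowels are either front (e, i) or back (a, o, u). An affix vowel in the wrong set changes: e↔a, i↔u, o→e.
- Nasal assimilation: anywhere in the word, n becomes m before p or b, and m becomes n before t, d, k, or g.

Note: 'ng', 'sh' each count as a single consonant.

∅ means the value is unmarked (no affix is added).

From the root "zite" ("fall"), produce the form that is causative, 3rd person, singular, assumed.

Attach evidentiality assumed l- → lzite.
Attach number singular fi- → filzite.
Attach person 3rd person ong- → ongfilzite.
Attach voice causative az- → azongfilzite.
Apply vowel harmony: azongfilzite → ezengfilzite.
Nasal assimilation: no change.

ezengfilzite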